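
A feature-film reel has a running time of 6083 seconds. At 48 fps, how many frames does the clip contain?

291984 frames

Frames = 6083 × 48 = 291984.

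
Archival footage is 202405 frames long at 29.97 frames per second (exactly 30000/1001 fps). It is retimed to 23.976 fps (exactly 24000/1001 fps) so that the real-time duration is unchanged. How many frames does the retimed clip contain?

161924 frames

Target frames = source frames × (target rate / source rate) = 202405 × (24000/1001)/(30000/1001) = 202405 × 4/5 = 161924.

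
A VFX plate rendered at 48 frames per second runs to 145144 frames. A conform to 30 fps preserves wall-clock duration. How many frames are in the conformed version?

90715 frames

Target frames = source frames × (target rate / source rate) = 145144 × (30)/(48) = 145144 × 5/8 = 90715.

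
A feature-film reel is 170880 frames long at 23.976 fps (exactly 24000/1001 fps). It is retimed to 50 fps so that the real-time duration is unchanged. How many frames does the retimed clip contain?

Target frames = source frames × (target rate / source rate) = 170880 × (50)/(24000/1001) = 170880 × 1001/480 = 356356.

356356 frames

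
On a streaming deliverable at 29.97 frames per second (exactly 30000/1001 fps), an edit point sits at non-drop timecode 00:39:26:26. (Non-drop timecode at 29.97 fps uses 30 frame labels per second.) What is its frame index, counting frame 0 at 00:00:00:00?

Total seconds to the label: (0 × 3600 + 39 × 60 + 26) = 2366.
Frame index = 2366 × 30 + 26 = 71006.

frame 71006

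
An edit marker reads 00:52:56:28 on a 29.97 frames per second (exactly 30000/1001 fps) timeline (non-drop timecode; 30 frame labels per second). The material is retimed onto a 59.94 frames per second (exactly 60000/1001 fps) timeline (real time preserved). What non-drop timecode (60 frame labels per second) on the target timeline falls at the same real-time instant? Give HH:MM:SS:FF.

00:52:56:56

Source frame index: (0×3600 + 52×60 + 56) × 30 + 28 = 95308.
Real time: 95308 / (30000/1001) = 23850827/7500 s.
Target frame: (23850827/7500) × (60000/1001) = 190616.
At 60 labels/s: frame 190616 → 00:52:56:56.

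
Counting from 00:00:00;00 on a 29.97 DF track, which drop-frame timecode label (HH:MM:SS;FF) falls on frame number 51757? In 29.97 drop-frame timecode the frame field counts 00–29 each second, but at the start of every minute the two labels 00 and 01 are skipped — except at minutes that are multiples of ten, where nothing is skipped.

00:28:46;29

Each 10-minute DF block holds 10 × 60 × 30 − 9 × 2 = 17982 frames. 51757 ÷ 17982 → 2 full blocks, remainder 15793.
Within the partial block the first minute is 1800 frames and each further minute 1798, so 8 further minute boundaries passed. Total skipped labels = 18 × 2 + 2 × 8 = 52.
Non-drop label index = 51757 + 52 = 51809; at 30 labels/s that is 00:28:46:29, i.e. DF 00:28:46;29.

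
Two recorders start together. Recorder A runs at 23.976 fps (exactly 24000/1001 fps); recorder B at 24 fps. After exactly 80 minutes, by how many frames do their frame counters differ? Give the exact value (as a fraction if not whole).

115200/1001 frames

80 min = 4800 s.
A emits 24000/1001 × 4800 = 115200000/1001 frames; B emits 24 × 4800 = 115200.
Difference = 115200/1001 frames (≈ 115.0849); B is ahead of A.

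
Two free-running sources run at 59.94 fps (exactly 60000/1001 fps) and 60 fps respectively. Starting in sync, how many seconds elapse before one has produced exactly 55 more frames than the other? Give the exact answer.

The gap grows by |60 − 60000/1001| = 60/1001 frames per second.
Time for a 55-frame gap: 55 ÷ (60/1001) = 11011/12 s.

11011/12 seconds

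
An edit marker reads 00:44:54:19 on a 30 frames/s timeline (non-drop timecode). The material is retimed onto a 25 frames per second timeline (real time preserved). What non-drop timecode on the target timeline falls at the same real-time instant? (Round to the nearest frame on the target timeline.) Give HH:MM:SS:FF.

Source frame index: (0×3600 + 44×60 + 54) × 30 + 19 = 80839.
Real time: 80839 / (30) = 80839/30 s.
Target frame: (80839/30) × (25) = 404195/6 ≈ 67365.833 → 67366.
At 25 labels/s: frame 67366 → 00:44:54:16.

00:44:54:16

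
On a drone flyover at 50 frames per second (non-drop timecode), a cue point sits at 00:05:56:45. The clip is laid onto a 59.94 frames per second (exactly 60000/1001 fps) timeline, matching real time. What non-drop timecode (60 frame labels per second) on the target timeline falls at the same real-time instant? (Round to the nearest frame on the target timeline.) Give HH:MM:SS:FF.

00:05:56:33

Source frame index: (0×3600 + 5×60 + 56) × 50 + 45 = 17845.
Real time: 17845 / (50) = 3569/10 s.
Target frame: (3569/10) × (60000/1001) = 21414000/1001 ≈ 21392.607 → 21393.
At 60 labels/s: frame 21393 → 00:05:56:33.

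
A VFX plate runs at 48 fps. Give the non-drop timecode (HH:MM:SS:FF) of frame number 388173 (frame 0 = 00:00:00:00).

02:14:46:45

388173 ÷ 48 = 8086 full seconds, remainder 45 frames.
8086 s = 2 h 14 min 46 s.
Timecode: 02:14:46:45.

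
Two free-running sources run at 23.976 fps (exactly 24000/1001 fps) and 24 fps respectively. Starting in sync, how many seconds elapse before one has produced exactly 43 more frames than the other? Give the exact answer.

The gap grows by |24 − 24000/1001| = 24/1001 frames per second.
Time for a 43-frame gap: 43 ÷ (24/1001) = 43043/24 s.

43043/24 seconds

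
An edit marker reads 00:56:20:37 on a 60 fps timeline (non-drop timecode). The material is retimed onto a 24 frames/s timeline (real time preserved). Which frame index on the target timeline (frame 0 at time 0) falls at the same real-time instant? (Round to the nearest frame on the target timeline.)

Source frame index: (0×3600 + 56×60 + 20) × 60 + 37 = 202837.
Real time: 202837 / (60) = 202837/60 s.
Target frame: (202837/60) × (24) = 405674/5 ≈ 81134.800 → 81135.

frame 81135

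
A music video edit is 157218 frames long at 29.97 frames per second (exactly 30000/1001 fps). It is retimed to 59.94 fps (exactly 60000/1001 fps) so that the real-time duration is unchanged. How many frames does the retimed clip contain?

Target frames = source frames × (target rate / source rate) = 157218 × (60000/1001)/(30000/1001) = 157218 × 2 = 314436.

314436 frames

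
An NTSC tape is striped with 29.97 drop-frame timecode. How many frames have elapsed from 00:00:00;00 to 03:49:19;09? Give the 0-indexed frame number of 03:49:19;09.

412365

As if non-drop at 30 labels/s: (3 × 3600 + 49 × 60 + 19) × 30 + 9 = 412779.
Minute boundaries passed: 229; those not divisible by 10: 229 − 22 = 207; dropped labels = 2 × 207 = 414.
Actual frame index = 412779 − 414 = 412365.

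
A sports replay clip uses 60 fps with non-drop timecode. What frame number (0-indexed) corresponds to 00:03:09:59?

Total seconds to the label: (0 × 3600 + 3 × 60 + 9) = 189.
Frame index = 189 × 60 + 59 = 11399.

frame 11399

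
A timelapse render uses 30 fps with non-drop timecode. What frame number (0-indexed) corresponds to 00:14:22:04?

Total seconds to the label: (0 × 3600 + 14 × 60 + 22) = 862.
Frame index = 862 × 30 + 4 = 25864.

25864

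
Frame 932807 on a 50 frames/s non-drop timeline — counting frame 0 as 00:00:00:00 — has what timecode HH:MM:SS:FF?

932807 ÷ 50 = 18656 full seconds, remainder 7 frames.
18656 s = 5 h 10 min 56 s.
Timecode: 05:10:56:07.

05:10:56:07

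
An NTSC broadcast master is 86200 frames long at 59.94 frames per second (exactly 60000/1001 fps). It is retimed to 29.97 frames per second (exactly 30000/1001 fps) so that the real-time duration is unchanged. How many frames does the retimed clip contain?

43100 frames

Target frames = source frames × (target rate / source rate) = 86200 × (30000/1001)/(60000/1001) = 86200 × 1/2 = 43100.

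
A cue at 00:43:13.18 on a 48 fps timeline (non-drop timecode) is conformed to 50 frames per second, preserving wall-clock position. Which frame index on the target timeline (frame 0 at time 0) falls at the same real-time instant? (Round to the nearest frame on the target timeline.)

frame 129669

Source frame index: (0×3600 + 43×60 + 13) × 48 + 18 = 124482.
Real time: 124482 / (48) = 20747/8 s.
Target frame: (20747/8) × (50) = 518675/4 ≈ 129668.750 → 129669.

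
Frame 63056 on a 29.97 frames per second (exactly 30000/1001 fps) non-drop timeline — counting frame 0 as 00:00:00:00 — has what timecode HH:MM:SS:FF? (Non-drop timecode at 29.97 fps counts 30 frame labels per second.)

63056 ÷ 30 = 2101 full seconds, remainder 26 frames.
2101 s = 0 h 35 min 1 s.
Timecode: 00:35:01:26.

00:35:01:26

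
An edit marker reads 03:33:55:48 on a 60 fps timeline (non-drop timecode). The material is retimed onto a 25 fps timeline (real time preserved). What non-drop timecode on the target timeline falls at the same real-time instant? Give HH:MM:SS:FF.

03:33:55:20

Source frame index: (3×3600 + 33×60 + 55) × 60 + 48 = 770148.
Real time: 770148 / (60) = 64179/5 s.
Target frame: (64179/5) × (25) = 320895.
At 25 labels/s: frame 320895 → 03:33:55:20.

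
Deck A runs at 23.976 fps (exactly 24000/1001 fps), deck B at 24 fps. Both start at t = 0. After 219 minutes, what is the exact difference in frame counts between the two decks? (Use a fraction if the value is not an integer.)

315360/1001 frames

219 min = 13140 s.
A emits 24000/1001 × 13140 = 315360000/1001 frames; B emits 24 × 13140 = 315360.
Difference = 315360/1001 frames (≈ 315.0450); B is ahead of A.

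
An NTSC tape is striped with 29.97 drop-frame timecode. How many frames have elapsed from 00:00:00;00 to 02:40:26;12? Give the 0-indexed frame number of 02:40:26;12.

Complete 10-minute blocks: 16, each 17982 frames → 287712.
Remaining 0 whole minutes in the current block: 0 frames.
Within the current minute: 26 × 30 + 12 = 792. Total = 287712 + 0 + 792 = 288504.

288504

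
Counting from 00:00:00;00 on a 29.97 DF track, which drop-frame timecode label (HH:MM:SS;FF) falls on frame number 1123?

00:00:37;13

Each 10-minute DF block holds 10 × 60 × 30 − 9 × 2 = 17982 frames. 1123 ÷ 17982 → 0 full blocks, remainder 1123.
Within the partial block the first minute is 1800 frames and each further minute 1798, so 0 further minute boundaries passed. Total skipped labels = 18 × 0 + 2 × 0 = 0.
Non-drop label index = 1123 + 0 = 1123; at 30 labels/s that is 00:00:37:13, i.e. DF 00:00:37;13.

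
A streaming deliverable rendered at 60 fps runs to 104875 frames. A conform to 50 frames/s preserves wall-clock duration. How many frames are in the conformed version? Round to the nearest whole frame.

Frames at target rate = 104875 × (50) / (60) = 524375/6 ≈ 87395.833.
Nearest whole frame: 87396.

87396 frames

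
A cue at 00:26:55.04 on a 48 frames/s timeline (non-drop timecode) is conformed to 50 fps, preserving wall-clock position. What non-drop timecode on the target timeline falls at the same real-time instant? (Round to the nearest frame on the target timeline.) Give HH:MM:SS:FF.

00:26:55:04

Source frame index: (0×3600 + 26×60 + 55) × 48 + 4 = 77524.
Real time: 77524 / (48) = 19381/12 s.
Target frame: (19381/12) × (50) = 484525/6 ≈ 80754.167 → 80754.
At 50 labels/s: frame 80754 → 00:26:55:04.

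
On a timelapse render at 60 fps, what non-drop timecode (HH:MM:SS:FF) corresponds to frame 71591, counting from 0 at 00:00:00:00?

71591 ÷ 60 = 1193 full seconds, remainder 11 frames.
1193 s = 0 h 19 min 53 s.
Timecode: 00:19:53:11.

00:19:53:11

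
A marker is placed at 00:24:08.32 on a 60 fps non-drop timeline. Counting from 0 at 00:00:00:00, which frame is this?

frame 86912

Total seconds to the label: (0 × 3600 + 24 × 60 + 8) = 1448.
Frame index = 1448 × 60 + 32 = 86912.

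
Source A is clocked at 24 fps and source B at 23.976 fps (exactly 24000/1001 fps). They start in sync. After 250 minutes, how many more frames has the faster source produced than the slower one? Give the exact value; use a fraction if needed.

360000/1001 frames

250 min = 15000 s.
A emits 24 × 15000 = 360000 frames; B emits 24000/1001 × 15000 = 360000000/1001.
Difference = 360000/1001 frames (≈ 359.6404); B is behind A.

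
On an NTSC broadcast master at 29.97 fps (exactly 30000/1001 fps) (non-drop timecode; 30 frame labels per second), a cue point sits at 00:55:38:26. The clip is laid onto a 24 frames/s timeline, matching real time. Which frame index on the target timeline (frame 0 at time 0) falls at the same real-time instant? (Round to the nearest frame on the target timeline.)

Source frame index: (0×3600 + 55×60 + 38) × 30 + 26 = 100166.
Real time: 100166 / (30000/1001) = 50133083/15000 s.
Target frame: (50133083/15000) × (24) = 50133083/625 ≈ 80212.933 → 80213.

frame 80213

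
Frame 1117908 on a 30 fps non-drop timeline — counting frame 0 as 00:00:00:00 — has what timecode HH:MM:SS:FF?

10:21:03:18

1117908 ÷ 30 = 37263 full seconds, remainder 18 frames.
37263 s = 10 h 21 min 3 s.
Timecode: 10:21:03:18.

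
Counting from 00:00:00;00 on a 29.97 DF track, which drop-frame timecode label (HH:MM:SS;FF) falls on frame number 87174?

Each 10-minute DF block holds 10 × 60 × 30 − 9 × 2 = 17982 frames. 87174 ÷ 17982 → 4 full blocks, remainder 15246.
Within the partial block the first minute is 1800 frames and each further minute 1798, so 8 further minute boundaries passed. Total skipped labels = 18 × 4 + 2 × 8 = 88.
Non-drop label index = 87174 + 88 = 87262; at 30 labels/s that is 00:48:28:22, i.e. DF 00:48:28;22.

00:48:28;22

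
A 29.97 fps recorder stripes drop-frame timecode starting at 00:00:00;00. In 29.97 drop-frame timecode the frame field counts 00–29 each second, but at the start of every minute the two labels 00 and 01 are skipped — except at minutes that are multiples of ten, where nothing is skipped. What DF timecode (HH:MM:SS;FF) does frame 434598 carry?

04:01:41;02

Ten DF minutes hold 17982 frames, so frame 434598 lies in block 24 (frames 431568–449549) with 3030 frames into that block.
The block's first minute is 1800 frames and the rest 1798 each; 3030 frames reaches minute 1, so 24 × 18 + 1 × 2 = 434 labels have been skipped so far.
Adding those back, label number 434598 + 434 = 435032 at 30 labels/s is 14501 s + 2 f = 4 h 1 min 41 s frame 2, i.e. 04:01:41;02.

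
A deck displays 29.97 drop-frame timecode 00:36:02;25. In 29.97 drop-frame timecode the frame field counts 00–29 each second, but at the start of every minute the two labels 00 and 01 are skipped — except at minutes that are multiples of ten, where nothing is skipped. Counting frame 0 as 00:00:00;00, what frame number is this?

64819

Complete 10-minute blocks: 3, each 17982 frames → 53946.
Remaining 6 whole minutes in the current block: 1800 + 5 × 1798 = 10790 frames.
Within the current minute: 2 × 30 + 25 − 2 = 83 (labels ;00/;01 skipped at this minute). Total = 53946 + 10790 + 83 = 64819.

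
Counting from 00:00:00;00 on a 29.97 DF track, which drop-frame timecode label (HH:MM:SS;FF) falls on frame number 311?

00:00:10;11

Each 10-minute DF block holds 10 × 60 × 30 − 9 × 2 = 17982 frames. 311 ÷ 17982 → 0 full blocks, remainder 311.
Within the partial block the first minute is 1800 frames and each further minute 1798, so 0 further minute boundaries passed. Total skipped labels = 18 × 0 + 2 × 0 = 0.
Non-drop label index = 311 + 0 = 311; at 30 labels/s that is 00:00:10:11, i.e. DF 00:00:10;11.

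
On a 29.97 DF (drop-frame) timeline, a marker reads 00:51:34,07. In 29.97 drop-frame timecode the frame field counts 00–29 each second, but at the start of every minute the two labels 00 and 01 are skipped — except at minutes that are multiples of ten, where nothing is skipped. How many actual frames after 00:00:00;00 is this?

As if non-drop at 30 labels/s: (0 × 3600 + 51 × 60 + 34) × 30 + 7 = 92827.
Minute boundaries passed: 51; those not divisible by 10: 51 − 5 = 46; dropped labels = 2 × 46 = 92.
Actual frame index = 92827 − 92 = 92735.

92735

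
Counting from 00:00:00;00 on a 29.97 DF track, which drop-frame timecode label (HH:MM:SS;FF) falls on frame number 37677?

00:20:57;03

Each 10-minute DF block holds 10 × 60 × 30 − 9 × 2 = 17982 frames. 37677 ÷ 17982 → 2 full blocks, remainder 1713.
Within the partial block the first minute is 1800 frames and each further minute 1798, so 0 further minute boundaries passed. Total skipped labels = 18 × 2 + 2 × 0 = 36.
Non-drop label index = 37677 + 36 = 37713; at 30 labels/s that is 00:20:57:03, i.e. DF 00:20:57;03.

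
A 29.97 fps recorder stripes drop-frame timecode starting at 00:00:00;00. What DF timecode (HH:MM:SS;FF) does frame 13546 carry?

Each 10-minute DF block holds 10 × 60 × 30 − 9 × 2 = 17982 frames. 13546 ÷ 17982 → 0 full blocks, remainder 13546.
Within the partial block the first minute is 1800 frames and each further minute 1798, so 7 further minute boundaries passed. Total skipped labels = 18 × 0 + 2 × 7 = 14.
Non-drop label index = 13546 + 14 = 13560; at 30 labels/s that is 00:07:32:00, i.e. DF 00:07:32;00.

00:07:32;00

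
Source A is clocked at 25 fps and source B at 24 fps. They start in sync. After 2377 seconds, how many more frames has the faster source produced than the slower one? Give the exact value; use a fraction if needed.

2377 frames

A emits 25 × 2377 = 59425 frames; B emits 24 × 2377 = 57048.
Difference = 2377 frames; B is behind A.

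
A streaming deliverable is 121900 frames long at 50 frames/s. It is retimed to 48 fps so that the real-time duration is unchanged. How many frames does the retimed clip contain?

117024 frames

Target frames = source frames × (target rate / source rate) = 121900 × (48)/(50) = 121900 × 24/25 = 117024.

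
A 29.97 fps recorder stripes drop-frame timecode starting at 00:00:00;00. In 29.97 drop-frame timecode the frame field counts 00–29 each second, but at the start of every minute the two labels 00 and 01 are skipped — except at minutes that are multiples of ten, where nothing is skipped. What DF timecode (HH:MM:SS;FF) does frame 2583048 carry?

23:56:27;24

Each 10-minute DF block holds 10 × 60 × 30 − 9 × 2 = 17982 frames. 2583048 ÷ 17982 → 143 full blocks, remainder 11622.
Within the partial block the first minute is 1800 frames and each further minute 1798, so 6 further minute boundaries passed. Total skipped labels = 18 × 143 + 2 × 6 = 2586.
Non-drop label index = 2583048 + 2586 = 2585634; at 30 labels/s that is 23:56:27:24, i.e. DF 23:56:27;24.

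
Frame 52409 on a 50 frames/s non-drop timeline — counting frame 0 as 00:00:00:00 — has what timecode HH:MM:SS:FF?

00:17:28:09

52409 ÷ 50 = 1048 full seconds, remainder 9 frames.
1048 s = 0 h 17 min 28 s.
Timecode: 00:17:28:09.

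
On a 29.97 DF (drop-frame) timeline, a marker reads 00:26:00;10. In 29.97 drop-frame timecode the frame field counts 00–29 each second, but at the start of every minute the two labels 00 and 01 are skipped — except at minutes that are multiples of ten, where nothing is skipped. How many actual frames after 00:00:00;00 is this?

46762

As if non-drop at 30 labels/s: (0 × 3600 + 26 × 60 + 0) × 30 + 10 = 46810.
Minute boundaries passed: 26; those not divisible by 10: 26 − 2 = 24; dropped labels = 2 × 24 = 48.
Actual frame index = 46810 − 48 = 46762.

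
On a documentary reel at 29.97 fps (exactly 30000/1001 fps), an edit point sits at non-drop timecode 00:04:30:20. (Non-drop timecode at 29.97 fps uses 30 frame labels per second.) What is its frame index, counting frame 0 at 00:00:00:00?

Total seconds to the label: (0 × 3600 + 4 × 60 + 30) = 270.
Frame index = 270 × 30 + 20 = 8120.

frame 8120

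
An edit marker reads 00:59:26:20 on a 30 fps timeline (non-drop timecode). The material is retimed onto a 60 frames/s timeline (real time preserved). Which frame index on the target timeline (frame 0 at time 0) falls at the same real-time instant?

Source frame index: (0×3600 + 59×60 + 26) × 30 + 20 = 107000.
Real time: 107000 / (30) = 10700/3 s.
Target frame: (10700/3) × (60) = 214000.

frame 214000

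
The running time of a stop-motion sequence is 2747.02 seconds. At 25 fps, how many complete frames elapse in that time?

68675 frames

Frames = 2747.02 × 25 = 137351/2 ≈ 68675.5000.
Complete frames: 68675.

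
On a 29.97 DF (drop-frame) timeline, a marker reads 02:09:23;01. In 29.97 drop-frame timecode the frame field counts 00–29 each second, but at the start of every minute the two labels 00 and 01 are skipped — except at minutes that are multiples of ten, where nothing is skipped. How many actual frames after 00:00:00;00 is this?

Complete 10-minute blocks: 12, each 17982 frames → 215784.
Remaining 9 whole minutes in the current block: 1800 + 8 × 1798 = 16184 frames.
Within the current minute: 23 × 30 + 1 − 2 = 689 (labels ;00/;01 skipped at this minute). Total = 215784 + 16184 + 689 = 232657.

232657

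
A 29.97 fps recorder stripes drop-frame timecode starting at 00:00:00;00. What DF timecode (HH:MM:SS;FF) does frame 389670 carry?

Ten DF minutes hold 17982 frames, so frame 389670 lies in block 21 (frames 377622–395603) with 12048 frames into that block.
The block's first minute is 1800 frames and the rest 1798 each; 12048 frames reaches minute 6, so 21 × 18 + 6 × 2 = 390 labels have been skipped so far.
Adding those back, label number 389670 + 390 = 390060 at 30 labels/s is 13002 s + 0 f = 3 h 36 min 42 s frame 0, i.e. 03:36:42;00.

03:36:42;00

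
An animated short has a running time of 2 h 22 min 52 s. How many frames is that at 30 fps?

2 h 22 min 52 s = 8572 s.
Frames = 8572 × 30 = 257160.

257160 frames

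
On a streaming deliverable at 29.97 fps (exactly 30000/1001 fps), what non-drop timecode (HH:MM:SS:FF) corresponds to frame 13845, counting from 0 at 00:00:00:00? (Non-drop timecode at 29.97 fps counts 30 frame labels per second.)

13845 ÷ 30 = 461 full seconds, remainder 15 frames.
461 s = 0 h 7 min 41 s.
Timecode: 00:07:41:15.

00:07:41:15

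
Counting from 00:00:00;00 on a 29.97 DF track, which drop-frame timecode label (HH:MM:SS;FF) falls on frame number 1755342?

Each 10-minute DF block holds 10 × 60 × 30 − 9 × 2 = 17982 frames. 1755342 ÷ 17982 → 97 full blocks, remainder 11088.
Within the partial block the first minute is 1800 frames and each further minute 1798, so 6 further minute boundaries passed. Total skipped labels = 18 × 97 + 2 × 6 = 1758.
Non-drop label index = 1755342 + 1758 = 1757100; at 30 labels/s that is 16:16:10:00, i.e. DF 16:16:10;00.

16:16:10;00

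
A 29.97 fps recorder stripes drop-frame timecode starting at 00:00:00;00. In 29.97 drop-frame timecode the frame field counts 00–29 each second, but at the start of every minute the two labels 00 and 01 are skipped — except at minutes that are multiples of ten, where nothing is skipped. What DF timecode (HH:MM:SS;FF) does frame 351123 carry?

Ten DF minutes hold 17982 frames, so frame 351123 lies in block 19 (frames 341658–359639) with 9465 frames into that block.
The block's first minute is 1800 frames and the rest 1798 each; 9465 frames reaches minute 5, so 19 × 18 + 5 × 2 = 352 labels have been skipped so far.
Adding those back, label number 351123 + 352 = 351475 at 30 labels/s is 11715 s + 25 f = 3 h 15 min 15 s frame 25, i.e. 03:15:15;25.

03:15:15;25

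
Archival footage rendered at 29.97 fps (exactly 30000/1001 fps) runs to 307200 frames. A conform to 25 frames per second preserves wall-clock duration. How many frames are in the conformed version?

Target frames = source frames × (target rate / source rate) = 307200 × (25)/(30000/1001) = 307200 × 1001/1200 = 256256.

256256 frames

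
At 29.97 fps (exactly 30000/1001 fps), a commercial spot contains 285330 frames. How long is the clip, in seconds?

9520.511 seconds

Running time = 285330 / (30000/1001) = 9520.511 s.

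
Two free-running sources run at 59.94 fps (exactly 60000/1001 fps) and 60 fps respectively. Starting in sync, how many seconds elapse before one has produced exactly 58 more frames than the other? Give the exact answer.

29029/30 seconds

The gap grows by |60 − 60000/1001| = 60/1001 frames per second.
Time for a 58-frame gap: 58 ÷ (60/1001) = 29029/30 s.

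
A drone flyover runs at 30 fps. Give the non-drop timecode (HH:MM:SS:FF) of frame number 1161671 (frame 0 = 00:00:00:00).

10:45:22:11

1161671 ÷ 30 = 38722 full seconds, remainder 11 frames.
38722 s = 10 h 45 min 22 s.
Timecode: 10:45:22:11.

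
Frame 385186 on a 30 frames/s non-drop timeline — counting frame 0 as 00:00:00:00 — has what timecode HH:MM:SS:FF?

385186 ÷ 30 = 12839 full seconds, remainder 16 frames.
12839 s = 3 h 33 min 59 s.
Timecode: 03:33:59:16.

03:33:59:16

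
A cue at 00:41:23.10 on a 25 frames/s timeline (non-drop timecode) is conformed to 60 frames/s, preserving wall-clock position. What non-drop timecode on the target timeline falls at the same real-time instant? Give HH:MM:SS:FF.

00:41:23:24

Source frame index: (0×3600 + 41×60 + 23) × 25 + 10 = 62085.
Real time: 62085 / (25) = 12417/5 s.
Target frame: (12417/5) × (60) = 149004.
At 60 labels/s: frame 149004 → 00:41:23:24.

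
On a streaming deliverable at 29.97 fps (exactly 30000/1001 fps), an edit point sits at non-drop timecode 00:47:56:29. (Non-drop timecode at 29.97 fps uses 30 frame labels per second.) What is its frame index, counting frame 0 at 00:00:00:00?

86309

Total seconds to the label: (0 × 3600 + 47 × 60 + 56) = 2876.
Frame index = 2876 × 30 + 29 = 86309.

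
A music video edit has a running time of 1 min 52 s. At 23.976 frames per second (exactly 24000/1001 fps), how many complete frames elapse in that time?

1 min 52 s = 112 s.
Frames = 112 × 24000/1001 = 384000/143 ≈ 2685.3147.
Complete frames: 2685.

2685 frames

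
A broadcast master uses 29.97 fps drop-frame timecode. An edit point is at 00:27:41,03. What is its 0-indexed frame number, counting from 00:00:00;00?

49783

Complete 10-minute blocks: 2, each 17982 frames → 35964.
Remaining 7 whole minutes in the current block: 1800 + 6 × 1798 = 12588 frames.
Within the current minute: 41 × 30 + 3 − 2 = 1231 (labels ;00/;01 skipped at this minute). Total = 35964 + 12588 + 1231 = 49783.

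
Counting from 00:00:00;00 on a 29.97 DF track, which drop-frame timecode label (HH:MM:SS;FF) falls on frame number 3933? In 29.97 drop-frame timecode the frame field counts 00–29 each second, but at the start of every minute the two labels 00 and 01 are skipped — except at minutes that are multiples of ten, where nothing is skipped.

00:02:11;07

Ten DF minutes hold 17982 frames, so frame 3933 lies in block 0 (frames 0–17981) with 3933 frames into that block.
The block's first minute is 1800 frames and the rest 1798 each; 3933 frames reaches minute 2, so 0 × 18 + 2 × 2 = 4 labels have been skipped so far.
Adding those back, label number 3933 + 4 = 3937 at 30 labels/s is 131 s + 7 f = 0 h 2 min 11 s frame 7, i.e. 00:02:11;07.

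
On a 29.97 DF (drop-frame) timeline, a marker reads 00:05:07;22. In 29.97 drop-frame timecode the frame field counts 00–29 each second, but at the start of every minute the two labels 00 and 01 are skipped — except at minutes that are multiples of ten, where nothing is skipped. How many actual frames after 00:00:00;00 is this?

Complete 10-minute blocks: 0, each 17982 frames → 0.
Remaining 5 whole minutes in the current block: 1800 + 4 × 1798 = 8992 frames.
Within the current minute: 7 × 30 + 22 − 2 = 230 (labels ;00/;01 skipped at this minute). Total = 0 + 8992 + 230 = 9222.

9222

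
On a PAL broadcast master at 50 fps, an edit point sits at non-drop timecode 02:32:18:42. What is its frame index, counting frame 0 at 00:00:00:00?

Total seconds to the label: (2 × 3600 + 32 × 60 + 18) = 9138.
Frame index = 9138 × 50 + 42 = 456942.

frame 456942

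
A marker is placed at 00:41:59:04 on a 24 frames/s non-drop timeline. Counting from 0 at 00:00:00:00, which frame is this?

60460

Total seconds to the label: (0 × 3600 + 41 × 60 + 59) = 2519.
Frame index = 2519 × 24 + 4 = 60460.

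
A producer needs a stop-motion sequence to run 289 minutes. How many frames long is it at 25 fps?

289 min = 17340 s.
Frames = 17340 × 25 = 433500.

433500 frames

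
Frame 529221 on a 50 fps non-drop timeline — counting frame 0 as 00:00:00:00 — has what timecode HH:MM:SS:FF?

02:56:24:21

529221 ÷ 50 = 10584 full seconds, remainder 21 frames.
10584 s = 2 h 56 min 24 s.
Timecode: 02:56:24:21.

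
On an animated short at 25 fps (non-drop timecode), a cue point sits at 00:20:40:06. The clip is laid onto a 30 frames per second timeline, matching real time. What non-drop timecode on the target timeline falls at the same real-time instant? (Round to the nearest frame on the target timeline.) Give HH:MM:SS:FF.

00:20:40:07

Source frame index: (0×3600 + 20×60 + 40) × 25 + 6 = 31006.
Real time: 31006 / (25) = 31006/25 s.
Target frame: (31006/25) × (30) = 186036/5 ≈ 37207.200 → 37207.
At 30 labels/s: frame 37207 → 00:20:40:07.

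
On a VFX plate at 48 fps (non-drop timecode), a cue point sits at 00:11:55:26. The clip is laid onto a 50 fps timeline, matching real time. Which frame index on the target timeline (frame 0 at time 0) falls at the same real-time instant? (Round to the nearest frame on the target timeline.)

Source frame index: (0×3600 + 11×60 + 55) × 48 + 26 = 34346.
Real time: 34346 / (48) = 17173/24 s.
Target frame: (17173/24) × (50) = 429325/12 ≈ 35777.083 → 35777.

frame 35777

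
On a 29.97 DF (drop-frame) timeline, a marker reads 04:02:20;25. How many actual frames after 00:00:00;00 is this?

Complete 10-minute blocks: 24, each 17982 frames → 431568.
Remaining 2 whole minutes in the current block: 1800 + 1 × 1798 = 3598 frames.
Within the current minute: 20 × 30 + 25 − 2 = 623 (labels ;00/;01 skipped at this minute). Total = 431568 + 3598 + 623 = 435789.

435789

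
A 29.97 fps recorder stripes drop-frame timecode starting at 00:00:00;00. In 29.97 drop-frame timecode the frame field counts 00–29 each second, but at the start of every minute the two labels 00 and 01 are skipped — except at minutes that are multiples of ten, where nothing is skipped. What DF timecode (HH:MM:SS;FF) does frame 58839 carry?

Ten DF minutes hold 17982 frames, so frame 58839 lies in block 3 (frames 53946–71927) with 4893 frames into that block.
The block's first minute is 1800 frames and the rest 1798 each; 4893 frames reaches minute 2, so 3 × 18 + 2 × 2 = 58 labels have been skipped so far.
Adding those back, label number 58839 + 58 = 58897 at 30 labels/s is 1963 s + 7 f = 0 h 32 min 43 s frame 7, i.e. 00:32:43;07.

00:32:43;07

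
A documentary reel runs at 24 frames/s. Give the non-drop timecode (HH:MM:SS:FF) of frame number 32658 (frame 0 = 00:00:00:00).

32658 ÷ 24 = 1360 full seconds, remainder 18 frames.
1360 s = 0 h 22 min 40 s.
Timecode: 00:22:40:18.

00:22:40:18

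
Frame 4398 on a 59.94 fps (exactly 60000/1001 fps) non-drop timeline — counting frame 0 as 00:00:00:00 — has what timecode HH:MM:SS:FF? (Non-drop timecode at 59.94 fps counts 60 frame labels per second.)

00:01:13:18

4398 ÷ 60 = 73 full seconds, remainder 18 frames.
73 s = 0 h 1 min 13 s.
Timecode: 00:01:13:18.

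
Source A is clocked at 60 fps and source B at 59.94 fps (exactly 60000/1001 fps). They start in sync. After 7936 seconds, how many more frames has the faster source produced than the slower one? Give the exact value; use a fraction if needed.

476160/1001 frames

A emits 60 × 7936 = 476160 frames; B emits 60000/1001 × 7936 = 476160000/1001.
Difference = 476160/1001 frames (≈ 475.6843); B is behind A.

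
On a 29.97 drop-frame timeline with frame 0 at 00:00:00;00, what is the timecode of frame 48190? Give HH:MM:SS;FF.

00:26:47;28

Each 10-minute DF block holds 10 × 60 × 30 − 9 × 2 = 17982 frames. 48190 ÷ 17982 → 2 full blocks, remainder 12226.
Within the partial block the first minute is 1800 frames and each further minute 1798, so 6 further minute boundaries passed. Total skipped labels = 18 × 2 + 2 × 6 = 48.
Non-drop label index = 48190 + 48 = 48238; at 30 labels/s that is 00:26:47:28, i.e. DF 00:26:47;28.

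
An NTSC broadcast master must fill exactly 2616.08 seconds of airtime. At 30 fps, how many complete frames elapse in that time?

78482 frames

Frames = 2616.08 × 30 = 392412/5 ≈ 78482.4000.
Complete frames: 78482.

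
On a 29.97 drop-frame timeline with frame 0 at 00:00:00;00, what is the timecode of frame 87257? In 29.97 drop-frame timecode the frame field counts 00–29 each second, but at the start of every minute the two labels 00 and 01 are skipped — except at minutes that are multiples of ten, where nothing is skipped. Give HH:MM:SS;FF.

00:48:31;15

Each 10-minute DF block holds 10 × 60 × 30 − 9 × 2 = 17982 frames. 87257 ÷ 17982 → 4 full blocks, remainder 15329.
Within the partial block the first minute is 1800 frames and each further minute 1798, so 8 further minute boundaries passed. Total skipped labels = 18 × 4 + 2 × 8 = 88.
Non-drop label index = 87257 + 88 = 87345; at 30 labels/s that is 00:48:31:15, i.e. DF 00:48:31;15.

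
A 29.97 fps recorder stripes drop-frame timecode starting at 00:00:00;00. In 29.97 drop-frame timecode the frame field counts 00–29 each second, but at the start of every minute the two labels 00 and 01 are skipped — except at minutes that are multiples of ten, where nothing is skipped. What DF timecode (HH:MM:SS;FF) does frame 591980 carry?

Each 10-minute DF block holds 10 × 60 × 30 − 9 × 2 = 17982 frames. 591980 ÷ 17982 → 32 full blocks, remainder 16556.
Within the partial block the first minute is 1800 frames and each further minute 1798, so 9 further minute boundaries passed. Total skipped labels = 18 × 32 + 2 × 9 = 594.
Non-drop label index = 591980 + 594 = 592574; at 30 labels/s that is 05:29:12:14, i.e. DF 05:29:12;14.

05:29:12;14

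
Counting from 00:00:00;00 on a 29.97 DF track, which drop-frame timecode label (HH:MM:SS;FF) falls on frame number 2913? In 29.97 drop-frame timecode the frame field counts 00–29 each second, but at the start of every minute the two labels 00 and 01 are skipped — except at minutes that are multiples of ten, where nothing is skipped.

Ten DF minutes hold 17982 frames, so frame 2913 lies in block 0 (frames 0–17981) with 2913 frames into that block.
The block's first minute is 1800 frames and the rest 1798 each; 2913 frames reaches minute 1, so 0 × 18 + 1 × 2 = 2 labels have been skipped so far.
Adding those back, label number 2913 + 2 = 2915 at 30 labels/s is 97 s + 5 f = 0 h 1 min 37 s frame 5, i.e. 00:01:37;05.

00:01:37;05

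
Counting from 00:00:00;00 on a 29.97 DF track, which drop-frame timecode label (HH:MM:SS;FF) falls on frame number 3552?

00:01:58;14

Each 10-minute DF block holds 10 × 60 × 30 − 9 × 2 = 17982 frames. 3552 ÷ 17982 → 0 full blocks, remainder 3552.
Within the partial block the first minute is 1800 frames and each further minute 1798, so 1 further minute boundary passed. Total skipped labels = 18 × 0 + 2 × 1 = 2.
Non-drop label index = 3552 + 2 = 3554; at 30 labels/s that is 00:01:58:14, i.e. DF 00:01:58;14.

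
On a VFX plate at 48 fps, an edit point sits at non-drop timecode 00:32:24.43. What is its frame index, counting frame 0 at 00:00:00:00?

frame 93355

Total seconds to the label: (0 × 3600 + 32 × 60 + 24) = 1944.
Frame index = 1944 × 48 + 43 = 93355.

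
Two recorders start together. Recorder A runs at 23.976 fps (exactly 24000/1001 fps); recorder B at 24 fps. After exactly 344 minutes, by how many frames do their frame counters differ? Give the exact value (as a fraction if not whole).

344 min = 20640 s.
A emits 24000/1001 × 20640 = 495360000/1001 frames; B emits 24 × 20640 = 495360.
Difference = 495360/1001 frames (≈ 494.8651); B is ahead of A.

495360/1001 frames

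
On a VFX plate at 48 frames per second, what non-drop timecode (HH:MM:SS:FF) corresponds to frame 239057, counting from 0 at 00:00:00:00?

239057 ÷ 48 = 4980 full seconds, remainder 17 frames.
4980 s = 1 h 23 min 0 s.
Timecode: 01:23:00:17.

01:23:00:17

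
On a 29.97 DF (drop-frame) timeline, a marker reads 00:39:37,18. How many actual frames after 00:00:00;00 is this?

71256

As if non-drop at 30 labels/s: (0 × 3600 + 39 × 60 + 37) × 30 + 18 = 71328.
Minute boundaries passed: 39; those not divisible by 10: 39 − 3 = 36; dropped labels = 2 × 36 = 72.
Actual frame index = 71328 − 72 = 71256.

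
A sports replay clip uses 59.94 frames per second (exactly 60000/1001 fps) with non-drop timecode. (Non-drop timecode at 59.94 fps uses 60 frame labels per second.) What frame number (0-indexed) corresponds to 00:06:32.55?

Total seconds to the label: (0 × 3600 + 6 × 60 + 32) = 392.
Frame index = 392 × 60 + 55 = 23575.

frame 23575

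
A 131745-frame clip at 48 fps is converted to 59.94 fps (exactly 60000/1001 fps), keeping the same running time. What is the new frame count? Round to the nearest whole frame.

Frames at target rate = 131745 × (60000/1001) / (48) = 164681250/1001 ≈ 164516.733.
Nearest whole frame: 164517.

164517 frames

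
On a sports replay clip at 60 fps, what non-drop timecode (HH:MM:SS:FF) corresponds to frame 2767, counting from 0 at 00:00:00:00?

2767 ÷ 60 = 46 full seconds, remainder 7 frames.
46 s = 0 h 0 min 46 s.
Timecode: 00:00:46:07.

00:00:46:07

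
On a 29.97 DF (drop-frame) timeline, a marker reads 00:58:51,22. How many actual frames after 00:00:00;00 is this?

Complete 10-minute blocks: 5, each 17982 frames → 89910.
Remaining 8 whole minutes in the current block: 1800 + 7 × 1798 = 14386 frames.
Within the current minute: 51 × 30 + 22 − 2 = 1550 (labels ;00/;01 skipped at this minute). Total = 89910 + 14386 + 1550 = 105846.

105846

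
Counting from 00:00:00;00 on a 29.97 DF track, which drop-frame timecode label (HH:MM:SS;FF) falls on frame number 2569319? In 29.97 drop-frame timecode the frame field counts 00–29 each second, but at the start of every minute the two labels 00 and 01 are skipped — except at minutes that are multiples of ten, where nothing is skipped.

23:48:49;21

Ten DF minutes hold 17982 frames, so frame 2569319 lies in block 142 (frames 2553444–2571425) with 15875 frames into that block.
The block's first minute is 1800 frames and the rest 1798 each; 15875 frames reaches minute 8, so 142 × 18 + 8 × 2 = 2572 labels have been skipped so far.
Adding those back, label number 2569319 + 2572 = 2571891 at 30 labels/s is 85729 s + 21 f = 23 h 48 min 49 s frame 21, i.e. 23:48:49;21.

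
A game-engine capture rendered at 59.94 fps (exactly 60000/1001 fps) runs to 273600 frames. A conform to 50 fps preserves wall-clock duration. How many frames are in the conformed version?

228228 frames

Target frames = source frames × (target rate / source rate) = 273600 × (50)/(60000/1001) = 273600 × 1001/1200 = 228228.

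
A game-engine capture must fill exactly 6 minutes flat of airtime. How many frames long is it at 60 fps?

21600 frames

6 min = 360 s.
Frames = 360 × 60 = 21600.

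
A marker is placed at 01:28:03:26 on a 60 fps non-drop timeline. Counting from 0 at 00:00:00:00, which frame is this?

frame 317006

Total seconds to the label: (1 × 3600 + 28 × 60 + 3) = 5283.
Frame index = 5283 × 60 + 26 = 317006.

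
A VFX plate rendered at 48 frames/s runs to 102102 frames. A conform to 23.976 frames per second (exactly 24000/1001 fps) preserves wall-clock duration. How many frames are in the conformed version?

Target frames = source frames × (target rate / source rate) = 102102 × (24000/1001)/(48) = 102102 × 500/1001 = 51000.

51000 frames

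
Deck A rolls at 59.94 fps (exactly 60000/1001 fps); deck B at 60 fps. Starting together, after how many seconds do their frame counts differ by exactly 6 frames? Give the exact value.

The gap grows by |60 − 60000/1001| = 60/1001 frames per second.
Time for a 6-frame gap: 6 ÷ (60/1001) = 100.1 s.

100.1 seconds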